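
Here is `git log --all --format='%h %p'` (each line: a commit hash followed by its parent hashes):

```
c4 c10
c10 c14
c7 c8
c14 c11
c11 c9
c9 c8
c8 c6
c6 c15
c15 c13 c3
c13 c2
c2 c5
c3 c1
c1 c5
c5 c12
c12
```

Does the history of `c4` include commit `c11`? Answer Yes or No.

Yes

Ancestors of c4 (commits reachable by following parents): {c1, c10, c11, c12, c13, c14, c15, c2, c3, c4, c5, c6, c8, c9}.
c11 is in that set, so it is an ancestor of c4.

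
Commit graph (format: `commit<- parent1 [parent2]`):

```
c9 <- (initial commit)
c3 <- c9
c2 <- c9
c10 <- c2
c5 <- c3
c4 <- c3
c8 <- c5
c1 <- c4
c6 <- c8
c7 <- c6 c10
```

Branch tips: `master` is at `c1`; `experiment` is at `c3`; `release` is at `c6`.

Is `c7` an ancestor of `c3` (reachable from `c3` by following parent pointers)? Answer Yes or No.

Ancestors of c3: {c3, c9}.
c7 is not in that set, so it is not an ancestor of c3.

No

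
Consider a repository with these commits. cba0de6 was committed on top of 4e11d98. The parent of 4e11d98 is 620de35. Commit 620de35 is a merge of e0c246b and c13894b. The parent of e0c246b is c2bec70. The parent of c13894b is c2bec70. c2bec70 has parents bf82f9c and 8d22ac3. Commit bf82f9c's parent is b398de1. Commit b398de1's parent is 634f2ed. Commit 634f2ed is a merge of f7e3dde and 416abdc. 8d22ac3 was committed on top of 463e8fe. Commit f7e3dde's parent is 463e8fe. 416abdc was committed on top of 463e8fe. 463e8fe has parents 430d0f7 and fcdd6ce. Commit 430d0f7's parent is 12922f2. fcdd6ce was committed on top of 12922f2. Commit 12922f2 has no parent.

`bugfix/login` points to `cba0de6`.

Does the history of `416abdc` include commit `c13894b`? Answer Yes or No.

Ancestors of 416abdc: {12922f2, 416abdc, 430d0f7, 463e8fe, fcdd6ce}.
c13894b is not in that set, so it is not an ancestor of 416abdc.

No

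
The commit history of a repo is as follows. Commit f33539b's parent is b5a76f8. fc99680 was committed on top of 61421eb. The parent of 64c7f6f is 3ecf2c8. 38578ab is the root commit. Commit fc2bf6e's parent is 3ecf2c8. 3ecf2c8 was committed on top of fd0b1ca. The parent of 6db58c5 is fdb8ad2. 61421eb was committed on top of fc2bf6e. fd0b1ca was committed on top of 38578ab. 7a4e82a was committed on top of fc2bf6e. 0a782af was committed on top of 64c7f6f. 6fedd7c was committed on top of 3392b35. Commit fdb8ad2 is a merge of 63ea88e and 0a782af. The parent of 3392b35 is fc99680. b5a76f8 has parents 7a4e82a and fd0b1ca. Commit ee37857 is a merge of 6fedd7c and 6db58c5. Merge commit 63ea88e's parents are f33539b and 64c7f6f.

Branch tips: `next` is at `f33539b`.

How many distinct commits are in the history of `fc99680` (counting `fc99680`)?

Walking parent pointers from fc99680: reachable set = {38578ab, 3ecf2c8, 61421eb, fc2bf6e, fc99680, fd0b1ca}.
That is 6 commits.

6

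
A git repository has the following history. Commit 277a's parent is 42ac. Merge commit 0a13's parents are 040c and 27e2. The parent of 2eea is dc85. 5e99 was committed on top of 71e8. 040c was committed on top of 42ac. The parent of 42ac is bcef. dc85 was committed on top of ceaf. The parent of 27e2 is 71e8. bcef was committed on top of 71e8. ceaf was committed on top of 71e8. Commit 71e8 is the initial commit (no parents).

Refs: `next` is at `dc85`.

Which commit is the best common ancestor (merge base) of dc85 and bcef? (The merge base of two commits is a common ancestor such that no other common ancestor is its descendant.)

71e8

Ancestors of dc85: {71e8, ceaf, dc85}.
Ancestors of bcef: {71e8, bcef}.
Common ancestors: {71e8}.
The only common ancestor is 71e8, so it is the merge base.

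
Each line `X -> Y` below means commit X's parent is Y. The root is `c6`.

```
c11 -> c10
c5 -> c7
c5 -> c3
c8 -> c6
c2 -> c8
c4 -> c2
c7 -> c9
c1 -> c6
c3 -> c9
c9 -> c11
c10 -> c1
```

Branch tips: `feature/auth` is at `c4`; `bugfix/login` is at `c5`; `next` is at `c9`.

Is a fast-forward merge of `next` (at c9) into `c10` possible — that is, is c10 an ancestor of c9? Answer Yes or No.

A fast-forward from c10 to c9 is possible iff c10 is an ancestor of c9.
Ancestors of c9: {c1, c10, c11, c6, c9}.
c10 is among them, so fast-forward is possible.

Yes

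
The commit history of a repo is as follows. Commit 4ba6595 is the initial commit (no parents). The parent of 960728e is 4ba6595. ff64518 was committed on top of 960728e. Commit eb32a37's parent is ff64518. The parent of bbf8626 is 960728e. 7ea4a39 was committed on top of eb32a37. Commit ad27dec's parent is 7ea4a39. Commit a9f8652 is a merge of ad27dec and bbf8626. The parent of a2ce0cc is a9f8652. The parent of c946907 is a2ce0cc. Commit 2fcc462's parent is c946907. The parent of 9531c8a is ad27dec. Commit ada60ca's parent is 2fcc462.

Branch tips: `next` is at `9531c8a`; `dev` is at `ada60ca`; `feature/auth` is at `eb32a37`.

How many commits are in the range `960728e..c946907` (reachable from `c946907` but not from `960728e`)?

8

Reachable from c946907: {4ba6595, 7ea4a39, 960728e, a2ce0cc, a9f8652, ad27dec, bbf8626, c946907, eb32a37, ff64518}.
Reachable from 960728e: {4ba6595, 960728e}.
In c946907's history but not 960728e's: {7ea4a39, a2ce0cc, a9f8652, ad27dec, bbf8626, c946907, eb32a37, ff64518} — 8 commits.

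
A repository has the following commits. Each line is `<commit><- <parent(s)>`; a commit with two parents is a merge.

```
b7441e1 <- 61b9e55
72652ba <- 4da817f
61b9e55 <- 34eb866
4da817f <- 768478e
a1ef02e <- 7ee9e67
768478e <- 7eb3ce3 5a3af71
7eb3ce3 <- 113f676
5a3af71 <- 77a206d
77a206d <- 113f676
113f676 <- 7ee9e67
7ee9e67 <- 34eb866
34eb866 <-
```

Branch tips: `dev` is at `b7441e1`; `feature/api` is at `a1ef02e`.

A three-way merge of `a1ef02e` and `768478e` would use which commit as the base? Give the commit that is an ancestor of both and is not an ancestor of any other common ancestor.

Ancestors of a1ef02e: {34eb866, 7ee9e67, a1ef02e}.
Ancestors of 768478e: {113f676, 34eb866, 5a3af71, 768478e, 77a206d, 7eb3ce3, 7ee9e67}.
Common ancestors: {34eb866, 7ee9e67}.
Among these, 7ee9e67 is not an ancestor of any other common ancestor — it is the merge base.

7ee9e67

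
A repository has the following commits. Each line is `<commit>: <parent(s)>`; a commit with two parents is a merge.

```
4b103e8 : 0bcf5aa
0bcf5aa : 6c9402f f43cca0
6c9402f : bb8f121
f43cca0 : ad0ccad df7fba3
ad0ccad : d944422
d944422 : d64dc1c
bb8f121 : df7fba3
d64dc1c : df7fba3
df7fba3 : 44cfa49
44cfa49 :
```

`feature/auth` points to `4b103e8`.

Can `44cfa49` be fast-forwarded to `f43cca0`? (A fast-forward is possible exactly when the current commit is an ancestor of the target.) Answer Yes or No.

Yes

A fast-forward from 44cfa49 to f43cca0 is possible iff 44cfa49 is an ancestor of f43cca0.
Ancestors of f43cca0: {44cfa49, ad0ccad, d64dc1c, d944422, df7fba3, f43cca0}.
44cfa49 is among them, so fast-forward is possible.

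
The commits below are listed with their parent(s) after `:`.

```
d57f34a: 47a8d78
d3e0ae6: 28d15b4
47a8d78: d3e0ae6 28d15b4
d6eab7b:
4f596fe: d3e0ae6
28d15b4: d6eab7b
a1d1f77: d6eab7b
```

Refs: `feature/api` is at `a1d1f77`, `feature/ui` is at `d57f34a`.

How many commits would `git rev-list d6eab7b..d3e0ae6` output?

2

Reachable from d3e0ae6: {28d15b4, d3e0ae6, d6eab7b}.
Reachable from d6eab7b: {d6eab7b}.
In d3e0ae6's history but not d6eab7b's: {28d15b4, d3e0ae6} — 2 commits.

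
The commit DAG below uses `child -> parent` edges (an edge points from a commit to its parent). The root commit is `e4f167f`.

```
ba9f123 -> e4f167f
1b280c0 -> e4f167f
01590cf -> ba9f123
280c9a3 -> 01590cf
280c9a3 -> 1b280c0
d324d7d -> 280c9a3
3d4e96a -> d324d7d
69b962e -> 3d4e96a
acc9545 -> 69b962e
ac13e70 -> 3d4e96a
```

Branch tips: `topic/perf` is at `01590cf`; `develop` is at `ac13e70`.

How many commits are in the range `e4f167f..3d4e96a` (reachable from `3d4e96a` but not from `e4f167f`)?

Reachable from 3d4e96a: {01590cf, 1b280c0, 280c9a3, 3d4e96a, ba9f123, d324d7d, e4f167f}.
Reachable from e4f167f: {e4f167f}.
In 3d4e96a's history but not e4f167f's: {01590cf, 1b280c0, 280c9a3, 3d4e96a, ba9f123, d324d7d} — 6 commits.

6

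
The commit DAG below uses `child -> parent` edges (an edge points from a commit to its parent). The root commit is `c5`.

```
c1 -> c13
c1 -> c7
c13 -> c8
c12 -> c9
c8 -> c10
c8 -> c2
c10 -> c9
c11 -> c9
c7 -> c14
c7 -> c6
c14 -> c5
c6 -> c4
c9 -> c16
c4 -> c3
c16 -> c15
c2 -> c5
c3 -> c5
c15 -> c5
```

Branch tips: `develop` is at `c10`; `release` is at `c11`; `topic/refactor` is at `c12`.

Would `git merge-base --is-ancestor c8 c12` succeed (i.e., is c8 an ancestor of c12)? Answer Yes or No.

No

Ancestors of c12: {c12, c15, c16, c5, c9}.
c8 is not in that set, so it is not an ancestor of c12.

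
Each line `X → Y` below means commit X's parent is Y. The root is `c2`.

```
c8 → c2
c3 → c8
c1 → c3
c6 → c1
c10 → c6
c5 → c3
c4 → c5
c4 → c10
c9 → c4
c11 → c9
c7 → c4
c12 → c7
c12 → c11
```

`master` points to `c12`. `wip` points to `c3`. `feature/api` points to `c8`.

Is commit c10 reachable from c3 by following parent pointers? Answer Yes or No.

Ancestors of c3: {c2, c3, c8}.
c10 is not in that set, so it is not an ancestor of c3.

No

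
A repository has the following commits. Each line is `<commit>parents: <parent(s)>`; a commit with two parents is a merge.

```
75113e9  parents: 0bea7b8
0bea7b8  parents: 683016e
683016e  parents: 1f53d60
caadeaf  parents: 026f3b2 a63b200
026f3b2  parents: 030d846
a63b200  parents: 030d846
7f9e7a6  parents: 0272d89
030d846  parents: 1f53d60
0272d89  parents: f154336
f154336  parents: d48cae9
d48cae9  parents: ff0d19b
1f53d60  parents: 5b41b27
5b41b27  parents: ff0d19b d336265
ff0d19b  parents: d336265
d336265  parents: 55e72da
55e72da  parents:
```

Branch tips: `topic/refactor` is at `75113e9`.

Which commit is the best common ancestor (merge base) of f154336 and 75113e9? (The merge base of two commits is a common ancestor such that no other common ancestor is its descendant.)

ff0d19b

Ancestors of f154336: {55e72da, d336265, d48cae9, f154336, ff0d19b}.
Ancestors of 75113e9: {0bea7b8, 1f53d60, 55e72da, 5b41b27, 683016e, 75113e9, d336265, ff0d19b}.
Common ancestors: {55e72da, d336265, ff0d19b}.
Among these, ff0d19b is not an ancestor of any other common ancestor — it is the merge base.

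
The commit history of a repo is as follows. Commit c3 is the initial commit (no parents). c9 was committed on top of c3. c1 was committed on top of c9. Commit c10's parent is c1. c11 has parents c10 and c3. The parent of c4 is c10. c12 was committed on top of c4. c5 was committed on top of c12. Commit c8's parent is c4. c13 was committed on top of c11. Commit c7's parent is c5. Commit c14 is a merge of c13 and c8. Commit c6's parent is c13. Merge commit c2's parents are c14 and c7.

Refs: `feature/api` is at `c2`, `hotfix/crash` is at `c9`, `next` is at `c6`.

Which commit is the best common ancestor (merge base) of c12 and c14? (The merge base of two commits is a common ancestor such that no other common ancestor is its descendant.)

c4

Ancestors of c12: {c1, c10, c12, c3, c4, c9}.
Ancestors of c14: {c1, c10, c11, c13, c14, c3, c4, c8, c9}.
Common ancestors: {c1, c10, c3, c4, c9}.
Among these, c4 is not an ancestor of any other common ancestor — it is the merge base.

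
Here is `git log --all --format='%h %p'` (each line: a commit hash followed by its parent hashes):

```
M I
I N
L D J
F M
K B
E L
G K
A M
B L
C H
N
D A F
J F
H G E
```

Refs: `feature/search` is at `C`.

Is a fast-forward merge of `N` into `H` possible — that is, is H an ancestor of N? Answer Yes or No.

No

A fast-forward from H to N is possible iff H is an ancestor of N.
Ancestors of N: {N}.
H is not among them, so fast-forward is not possible.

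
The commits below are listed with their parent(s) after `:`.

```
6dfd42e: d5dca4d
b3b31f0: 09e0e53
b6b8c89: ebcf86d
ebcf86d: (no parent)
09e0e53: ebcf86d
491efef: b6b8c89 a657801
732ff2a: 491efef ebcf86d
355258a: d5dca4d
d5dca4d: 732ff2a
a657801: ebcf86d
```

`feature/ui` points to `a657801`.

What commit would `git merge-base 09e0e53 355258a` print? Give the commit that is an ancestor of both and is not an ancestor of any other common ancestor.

Ancestors of 09e0e53: {09e0e53, ebcf86d}.
Ancestors of 355258a: {355258a, 491efef, 732ff2a, a657801, b6b8c89, d5dca4d, ebcf86d}.
Common ancestors: {ebcf86d}.
The only common ancestor is ebcf86d, so it is the merge base.

ebcf86d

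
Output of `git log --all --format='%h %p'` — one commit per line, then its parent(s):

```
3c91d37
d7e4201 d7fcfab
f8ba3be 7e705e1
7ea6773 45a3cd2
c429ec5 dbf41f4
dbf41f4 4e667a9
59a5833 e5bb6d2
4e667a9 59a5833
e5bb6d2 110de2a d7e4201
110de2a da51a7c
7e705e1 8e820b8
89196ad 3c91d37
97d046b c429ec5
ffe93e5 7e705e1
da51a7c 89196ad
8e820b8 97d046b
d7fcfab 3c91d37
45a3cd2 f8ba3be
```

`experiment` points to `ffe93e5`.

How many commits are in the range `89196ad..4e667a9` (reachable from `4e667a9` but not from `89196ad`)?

7

Reachable from 4e667a9: {110de2a, 3c91d37, 4e667a9, 59a5833, 89196ad, d7e4201, d7fcfab, da51a7c, e5bb6d2}.
Reachable from 89196ad: {3c91d37, 89196ad}.
In 4e667a9's history but not 89196ad's: {110de2a, 4e667a9, 59a5833, d7e4201, d7fcfab, da51a7c, e5bb6d2} — 7 commits.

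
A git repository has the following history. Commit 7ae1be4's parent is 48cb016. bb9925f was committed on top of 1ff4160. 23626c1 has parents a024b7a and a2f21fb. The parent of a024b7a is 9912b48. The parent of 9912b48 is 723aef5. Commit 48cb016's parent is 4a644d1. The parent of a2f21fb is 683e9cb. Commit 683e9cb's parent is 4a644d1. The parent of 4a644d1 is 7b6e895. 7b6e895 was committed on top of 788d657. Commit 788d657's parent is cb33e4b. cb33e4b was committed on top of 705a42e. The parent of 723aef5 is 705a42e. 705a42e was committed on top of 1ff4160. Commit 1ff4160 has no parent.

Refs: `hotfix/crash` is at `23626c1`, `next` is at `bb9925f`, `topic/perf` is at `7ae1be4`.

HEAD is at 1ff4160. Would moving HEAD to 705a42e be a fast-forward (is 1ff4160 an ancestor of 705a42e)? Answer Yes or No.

Yes

A fast-forward from 1ff4160 to 705a42e is possible iff 1ff4160 is an ancestor of 705a42e.
Ancestors of 705a42e: {1ff4160, 705a42e}.
1ff4160 is among them, so fast-forward is possible.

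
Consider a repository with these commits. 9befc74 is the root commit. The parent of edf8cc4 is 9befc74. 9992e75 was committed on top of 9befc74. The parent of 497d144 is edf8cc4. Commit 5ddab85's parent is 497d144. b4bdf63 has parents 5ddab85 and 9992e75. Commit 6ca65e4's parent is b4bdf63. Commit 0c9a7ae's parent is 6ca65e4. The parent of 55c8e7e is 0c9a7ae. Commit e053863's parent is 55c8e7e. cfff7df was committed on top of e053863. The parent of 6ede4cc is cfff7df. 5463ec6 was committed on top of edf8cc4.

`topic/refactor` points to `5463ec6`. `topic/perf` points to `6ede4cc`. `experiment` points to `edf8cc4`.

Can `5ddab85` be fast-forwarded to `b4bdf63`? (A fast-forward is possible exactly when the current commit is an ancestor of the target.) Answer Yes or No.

A fast-forward from 5ddab85 to b4bdf63 is possible iff 5ddab85 is an ancestor of b4bdf63.
Ancestors of b4bdf63: {497d144, 5ddab85, 9992e75, 9befc74, b4bdf63, edf8cc4}.
5ddab85 is among them, so fast-forward is possible.

Yes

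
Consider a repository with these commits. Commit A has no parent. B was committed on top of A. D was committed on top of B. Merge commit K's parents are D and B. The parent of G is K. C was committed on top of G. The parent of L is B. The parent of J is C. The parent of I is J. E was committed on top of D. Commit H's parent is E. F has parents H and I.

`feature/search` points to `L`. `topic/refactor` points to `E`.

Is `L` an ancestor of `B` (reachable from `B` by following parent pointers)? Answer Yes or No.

Ancestors of B: {A, B}.
L is not in that set, so it is not an ancestor of B.

No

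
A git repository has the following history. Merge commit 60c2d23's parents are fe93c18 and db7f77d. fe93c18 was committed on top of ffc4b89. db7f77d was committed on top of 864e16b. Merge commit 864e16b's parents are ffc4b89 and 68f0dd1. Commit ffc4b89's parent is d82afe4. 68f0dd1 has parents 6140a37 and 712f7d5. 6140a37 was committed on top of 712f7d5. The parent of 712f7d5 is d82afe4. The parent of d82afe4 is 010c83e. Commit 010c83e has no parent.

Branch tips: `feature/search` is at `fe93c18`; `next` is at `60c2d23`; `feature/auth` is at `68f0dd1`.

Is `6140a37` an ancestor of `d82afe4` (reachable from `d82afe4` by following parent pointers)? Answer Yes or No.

Ancestors of d82afe4: {010c83e, d82afe4}.
6140a37 is not in that set, so it is not an ancestor of d82afe4.

No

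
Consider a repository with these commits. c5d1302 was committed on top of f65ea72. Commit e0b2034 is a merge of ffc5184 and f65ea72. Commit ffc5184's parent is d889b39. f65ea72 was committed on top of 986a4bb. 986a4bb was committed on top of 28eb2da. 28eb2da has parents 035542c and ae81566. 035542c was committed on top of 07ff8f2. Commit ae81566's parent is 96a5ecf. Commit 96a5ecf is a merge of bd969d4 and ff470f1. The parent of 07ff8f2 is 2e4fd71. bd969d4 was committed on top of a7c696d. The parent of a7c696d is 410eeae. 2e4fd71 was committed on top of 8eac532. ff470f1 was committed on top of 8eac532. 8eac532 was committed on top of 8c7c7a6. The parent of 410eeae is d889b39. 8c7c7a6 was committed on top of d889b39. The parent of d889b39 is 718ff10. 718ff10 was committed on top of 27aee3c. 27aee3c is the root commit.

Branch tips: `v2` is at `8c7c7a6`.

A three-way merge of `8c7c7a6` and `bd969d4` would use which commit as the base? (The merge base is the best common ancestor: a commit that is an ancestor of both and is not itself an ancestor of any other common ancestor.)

d889b39

Ancestors of 8c7c7a6: {27aee3c, 718ff10, 8c7c7a6, d889b39}.
Ancestors of bd969d4: {27aee3c, 410eeae, 718ff10, a7c696d, bd969d4, d889b39}.
Common ancestors: {27aee3c, 718ff10, d889b39}.
Among these, d889b39 is not an ancestor of any other common ancestor — it is the merge base.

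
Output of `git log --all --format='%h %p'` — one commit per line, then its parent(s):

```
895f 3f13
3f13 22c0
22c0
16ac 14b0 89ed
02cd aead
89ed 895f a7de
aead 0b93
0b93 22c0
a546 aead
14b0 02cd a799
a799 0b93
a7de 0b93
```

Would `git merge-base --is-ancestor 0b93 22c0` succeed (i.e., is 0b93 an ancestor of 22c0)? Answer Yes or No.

Ancestors of 22c0: {22c0}.
0b93 is not in that set, so it is not an ancestor of 22c0.

No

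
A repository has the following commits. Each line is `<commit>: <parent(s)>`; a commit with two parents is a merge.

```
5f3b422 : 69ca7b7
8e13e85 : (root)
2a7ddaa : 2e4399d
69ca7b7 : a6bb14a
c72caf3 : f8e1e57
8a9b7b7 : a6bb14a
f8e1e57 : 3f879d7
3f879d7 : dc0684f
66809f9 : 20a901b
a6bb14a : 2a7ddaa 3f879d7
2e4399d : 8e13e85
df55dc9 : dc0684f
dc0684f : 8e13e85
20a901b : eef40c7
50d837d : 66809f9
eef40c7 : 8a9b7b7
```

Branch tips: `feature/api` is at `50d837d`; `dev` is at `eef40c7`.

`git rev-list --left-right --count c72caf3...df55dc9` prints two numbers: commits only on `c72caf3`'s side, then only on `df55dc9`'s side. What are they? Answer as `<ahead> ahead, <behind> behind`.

Reachable from c72caf3: {3f879d7, 8e13e85, c72caf3, dc0684f, f8e1e57}.
Reachable from df55dc9: {8e13e85, dc0684f, df55dc9}.
Only in c72caf3's history (ahead): {3f879d7, c72caf3, f8e1e57} — 3.
Only in df55dc9's history (behind): {df55dc9} — 1.

3 ahead, 1 behind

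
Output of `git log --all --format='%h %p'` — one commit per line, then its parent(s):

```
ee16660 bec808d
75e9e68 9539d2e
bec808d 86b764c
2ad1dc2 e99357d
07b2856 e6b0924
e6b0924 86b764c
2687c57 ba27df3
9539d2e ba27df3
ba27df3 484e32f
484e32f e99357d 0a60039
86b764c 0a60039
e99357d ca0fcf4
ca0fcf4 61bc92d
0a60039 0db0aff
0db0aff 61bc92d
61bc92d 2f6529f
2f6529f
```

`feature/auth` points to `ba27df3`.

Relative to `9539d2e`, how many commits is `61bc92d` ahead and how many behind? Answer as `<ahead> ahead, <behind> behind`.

Reachable from 61bc92d: {2f6529f, 61bc92d}.
Reachable from 9539d2e: {0a60039, 0db0aff, 2f6529f, 484e32f, 61bc92d, 9539d2e, ba27df3, ca0fcf4, e99357d}.
Only in 61bc92d's history (ahead): {} — 0.
Only in 9539d2e's history (behind): {0a60039, 0db0aff, 484e32f, 9539d2e, ba27df3, ca0fcf4, e99357d} — 7.

0 ahead, 7 behind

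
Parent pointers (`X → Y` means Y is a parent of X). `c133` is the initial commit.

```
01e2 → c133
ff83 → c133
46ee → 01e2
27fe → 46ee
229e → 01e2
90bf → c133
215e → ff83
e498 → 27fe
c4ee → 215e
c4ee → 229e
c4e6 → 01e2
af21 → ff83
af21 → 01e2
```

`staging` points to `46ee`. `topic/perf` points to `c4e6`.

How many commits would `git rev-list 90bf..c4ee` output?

5

Reachable from c4ee: {01e2, 215e, 229e, c133, c4ee, ff83}.
Reachable from 90bf: {90bf, c133}.
In c4ee's history but not 90bf's: {01e2, 215e, 229e, c4ee, ff83} — 5 commits.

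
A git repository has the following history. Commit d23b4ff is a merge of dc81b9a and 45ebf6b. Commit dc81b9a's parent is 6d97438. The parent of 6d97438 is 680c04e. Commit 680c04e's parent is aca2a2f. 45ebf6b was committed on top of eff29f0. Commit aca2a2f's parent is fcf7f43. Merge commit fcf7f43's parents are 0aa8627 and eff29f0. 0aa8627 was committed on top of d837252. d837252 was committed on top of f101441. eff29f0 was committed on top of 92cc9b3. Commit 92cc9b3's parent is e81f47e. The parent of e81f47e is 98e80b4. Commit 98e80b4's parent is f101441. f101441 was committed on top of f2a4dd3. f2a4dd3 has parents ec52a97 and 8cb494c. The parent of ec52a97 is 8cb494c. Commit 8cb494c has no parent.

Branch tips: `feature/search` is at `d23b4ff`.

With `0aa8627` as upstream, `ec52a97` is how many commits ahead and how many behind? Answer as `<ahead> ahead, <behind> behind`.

Reachable from ec52a97: {8cb494c, ec52a97}.
Reachable from 0aa8627: {0aa8627, 8cb494c, d837252, ec52a97, f101441, f2a4dd3}.
Only in ec52a97's history (ahead): {} — 0.
Only in 0aa8627's history (behind): {0aa8627, d837252, f101441, f2a4dd3} — 4.

0 ahead, 4 behind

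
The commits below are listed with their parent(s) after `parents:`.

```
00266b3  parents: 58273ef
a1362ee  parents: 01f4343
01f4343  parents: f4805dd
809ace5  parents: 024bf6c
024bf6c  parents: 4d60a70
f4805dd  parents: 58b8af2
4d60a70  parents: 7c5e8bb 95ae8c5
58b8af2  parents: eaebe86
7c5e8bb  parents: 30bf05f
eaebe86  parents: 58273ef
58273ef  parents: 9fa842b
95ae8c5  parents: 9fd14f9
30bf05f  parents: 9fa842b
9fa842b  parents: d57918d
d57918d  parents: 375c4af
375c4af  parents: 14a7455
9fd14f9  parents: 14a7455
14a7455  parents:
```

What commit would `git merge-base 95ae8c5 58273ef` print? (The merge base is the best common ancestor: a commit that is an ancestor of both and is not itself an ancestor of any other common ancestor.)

Ancestors of 95ae8c5: {14a7455, 95ae8c5, 9fd14f9}.
Ancestors of 58273ef: {14a7455, 375c4af, 58273ef, 9fa842b, d57918d}.
Common ancestors: {14a7455}.
The only common ancestor is 14a7455, so it is the merge base.

14a7455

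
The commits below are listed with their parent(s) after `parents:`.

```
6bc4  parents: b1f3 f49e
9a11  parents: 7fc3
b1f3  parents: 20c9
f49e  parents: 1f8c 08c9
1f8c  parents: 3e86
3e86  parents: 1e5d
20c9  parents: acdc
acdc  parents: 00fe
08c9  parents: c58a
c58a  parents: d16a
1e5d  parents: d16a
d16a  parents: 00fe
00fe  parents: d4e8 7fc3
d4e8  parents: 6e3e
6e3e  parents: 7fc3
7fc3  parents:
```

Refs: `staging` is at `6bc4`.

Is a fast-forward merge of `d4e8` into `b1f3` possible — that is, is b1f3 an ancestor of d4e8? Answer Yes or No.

No

A fast-forward from b1f3 to d4e8 is possible iff b1f3 is an ancestor of d4e8.
Ancestors of d4e8: {6e3e, 7fc3, d4e8}.
b1f3 is not among them, so fast-forward is not possible.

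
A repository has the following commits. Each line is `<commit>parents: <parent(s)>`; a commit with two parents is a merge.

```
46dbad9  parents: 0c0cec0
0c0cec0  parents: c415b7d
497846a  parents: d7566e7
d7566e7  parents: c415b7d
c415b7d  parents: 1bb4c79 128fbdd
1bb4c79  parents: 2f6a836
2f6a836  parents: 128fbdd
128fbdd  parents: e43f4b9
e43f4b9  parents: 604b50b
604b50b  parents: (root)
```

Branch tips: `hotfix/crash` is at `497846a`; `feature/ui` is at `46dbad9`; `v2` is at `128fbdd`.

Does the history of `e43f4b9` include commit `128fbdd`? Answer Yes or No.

No

Ancestors of e43f4b9: {604b50b, e43f4b9}.
128fbdd is not in that set, so it is not an ancestor of e43f4b9.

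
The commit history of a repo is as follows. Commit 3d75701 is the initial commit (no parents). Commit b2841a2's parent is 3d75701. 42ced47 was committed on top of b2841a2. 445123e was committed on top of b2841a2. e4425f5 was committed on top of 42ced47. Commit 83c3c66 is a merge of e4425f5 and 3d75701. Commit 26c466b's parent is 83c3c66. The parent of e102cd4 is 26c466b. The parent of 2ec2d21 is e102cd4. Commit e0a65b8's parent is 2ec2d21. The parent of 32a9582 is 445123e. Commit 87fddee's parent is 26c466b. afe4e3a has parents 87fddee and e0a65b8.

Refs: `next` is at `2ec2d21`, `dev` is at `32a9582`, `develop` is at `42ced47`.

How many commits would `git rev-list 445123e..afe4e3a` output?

9

Reachable from afe4e3a: {26c466b, 2ec2d21, 3d75701, 42ced47, 83c3c66, 87fddee, afe4e3a, b2841a2, e0a65b8, e102cd4, e4425f5}.
Reachable from 445123e: {3d75701, 445123e, b2841a2}.
In afe4e3a's history but not 445123e's: {26c466b, 2ec2d21, 42ced47, 83c3c66, 87fddee, afe4e3a, e0a65b8, e102cd4, e4425f5} — 9 commits.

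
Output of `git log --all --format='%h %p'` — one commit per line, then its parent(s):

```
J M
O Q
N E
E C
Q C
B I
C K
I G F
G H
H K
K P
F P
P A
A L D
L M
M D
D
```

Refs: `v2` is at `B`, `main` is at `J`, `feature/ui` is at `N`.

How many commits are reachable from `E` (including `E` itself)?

Walking parent pointers from E: reachable set = {A, C, D, E, K, L, M, P}.
That is 8 commits.

8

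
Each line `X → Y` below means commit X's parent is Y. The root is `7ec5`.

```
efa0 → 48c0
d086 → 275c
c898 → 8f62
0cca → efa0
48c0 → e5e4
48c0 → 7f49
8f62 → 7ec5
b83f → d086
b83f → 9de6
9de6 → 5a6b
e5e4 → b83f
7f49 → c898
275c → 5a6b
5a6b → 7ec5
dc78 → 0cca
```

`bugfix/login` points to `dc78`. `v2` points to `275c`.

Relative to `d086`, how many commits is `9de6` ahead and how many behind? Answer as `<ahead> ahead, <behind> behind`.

Reachable from 9de6: {5a6b, 7ec5, 9de6}.
Reachable from d086: {275c, 5a6b, 7ec5, d086}.
Only in 9de6's history (ahead): {9de6} — 1.
Only in d086's history (behind): {275c, d086} — 2.

1 ahead, 2 behind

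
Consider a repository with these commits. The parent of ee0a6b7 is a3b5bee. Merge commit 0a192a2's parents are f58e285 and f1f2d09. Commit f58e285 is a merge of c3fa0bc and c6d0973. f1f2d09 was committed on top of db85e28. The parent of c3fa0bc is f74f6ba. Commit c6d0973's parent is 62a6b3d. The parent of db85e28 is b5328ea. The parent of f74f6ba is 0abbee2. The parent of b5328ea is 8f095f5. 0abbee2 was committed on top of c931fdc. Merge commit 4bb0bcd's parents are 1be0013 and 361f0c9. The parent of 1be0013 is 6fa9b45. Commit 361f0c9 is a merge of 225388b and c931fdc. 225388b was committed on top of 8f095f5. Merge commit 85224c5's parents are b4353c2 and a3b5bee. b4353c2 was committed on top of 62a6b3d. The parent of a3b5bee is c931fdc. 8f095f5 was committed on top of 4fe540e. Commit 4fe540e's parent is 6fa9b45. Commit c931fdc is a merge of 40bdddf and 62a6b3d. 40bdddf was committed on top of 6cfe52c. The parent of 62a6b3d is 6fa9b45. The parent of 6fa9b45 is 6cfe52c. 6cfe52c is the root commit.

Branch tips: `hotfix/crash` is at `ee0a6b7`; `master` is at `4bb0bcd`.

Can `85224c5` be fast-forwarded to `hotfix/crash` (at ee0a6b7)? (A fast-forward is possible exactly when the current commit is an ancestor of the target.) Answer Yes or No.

A fast-forward from 85224c5 to ee0a6b7 is possible iff 85224c5 is an ancestor of ee0a6b7.
Ancestors of ee0a6b7: {40bdddf, 62a6b3d, 6cfe52c, 6fa9b45, a3b5bee, c931fdc, ee0a6b7}.
85224c5 is not among them, so fast-forward is not possible.

No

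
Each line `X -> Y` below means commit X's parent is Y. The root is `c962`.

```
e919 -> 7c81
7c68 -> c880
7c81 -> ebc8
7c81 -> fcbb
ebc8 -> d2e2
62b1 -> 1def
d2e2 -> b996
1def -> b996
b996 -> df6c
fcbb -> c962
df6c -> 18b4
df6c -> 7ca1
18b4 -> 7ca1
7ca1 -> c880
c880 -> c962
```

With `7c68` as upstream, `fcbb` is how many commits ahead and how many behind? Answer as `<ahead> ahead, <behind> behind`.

1 ahead, 2 behind

Reachable from fcbb: {c962, fcbb}.
Reachable from 7c68: {7c68, c880, c962}.
Only in fcbb's history (ahead): {fcbb} — 1.
Only in 7c68's history (behind): {7c68, c880} — 2.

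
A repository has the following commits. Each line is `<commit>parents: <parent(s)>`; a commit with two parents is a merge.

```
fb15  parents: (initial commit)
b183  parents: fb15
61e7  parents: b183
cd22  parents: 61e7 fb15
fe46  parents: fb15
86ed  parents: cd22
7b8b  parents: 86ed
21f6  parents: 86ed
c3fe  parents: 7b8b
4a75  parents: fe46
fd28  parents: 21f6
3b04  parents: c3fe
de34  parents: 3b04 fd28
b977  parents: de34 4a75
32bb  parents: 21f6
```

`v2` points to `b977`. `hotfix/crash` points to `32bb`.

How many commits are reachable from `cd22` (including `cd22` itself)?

Walking parent pointers from cd22: reachable set = {61e7, b183, cd22, fb15}.
That is 4 commits.

4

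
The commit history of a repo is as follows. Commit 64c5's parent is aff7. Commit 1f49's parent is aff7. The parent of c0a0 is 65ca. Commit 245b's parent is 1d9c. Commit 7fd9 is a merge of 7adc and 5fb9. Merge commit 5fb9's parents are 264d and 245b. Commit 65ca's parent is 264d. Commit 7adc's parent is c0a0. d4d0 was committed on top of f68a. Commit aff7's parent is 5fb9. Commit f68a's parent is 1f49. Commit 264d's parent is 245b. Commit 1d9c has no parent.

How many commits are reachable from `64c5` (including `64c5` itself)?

6

Walking parent pointers from 64c5: reachable set = {1d9c, 245b, 264d, 5fb9, 64c5, aff7}.
That is 6 commits.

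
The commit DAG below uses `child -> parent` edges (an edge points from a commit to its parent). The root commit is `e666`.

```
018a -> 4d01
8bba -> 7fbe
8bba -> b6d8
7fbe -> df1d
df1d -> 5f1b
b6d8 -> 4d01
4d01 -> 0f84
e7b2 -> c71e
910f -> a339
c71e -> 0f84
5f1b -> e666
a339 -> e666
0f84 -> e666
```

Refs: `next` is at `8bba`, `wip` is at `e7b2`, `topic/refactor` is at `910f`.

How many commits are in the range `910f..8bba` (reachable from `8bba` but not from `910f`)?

Reachable from 8bba: {0f84, 4d01, 5f1b, 7fbe, 8bba, b6d8, df1d, e666}.
Reachable from 910f: {910f, a339, e666}.
In 8bba's history but not 910f's: {0f84, 4d01, 5f1b, 7fbe, 8bba, b6d8, df1d} — 7 commits.

7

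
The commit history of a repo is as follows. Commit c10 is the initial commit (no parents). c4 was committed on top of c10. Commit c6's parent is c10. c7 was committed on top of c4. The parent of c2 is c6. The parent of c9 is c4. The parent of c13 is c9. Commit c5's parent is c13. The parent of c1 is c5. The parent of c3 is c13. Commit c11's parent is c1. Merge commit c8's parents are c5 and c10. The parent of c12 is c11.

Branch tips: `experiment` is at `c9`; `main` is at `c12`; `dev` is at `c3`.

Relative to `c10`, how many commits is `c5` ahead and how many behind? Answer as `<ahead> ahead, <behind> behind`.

4 ahead, 0 behind

Reachable from c5: {c10, c13, c4, c5, c9}.
Reachable from c10: {c10}.
Only in c5's history (ahead): {c13, c4, c5, c9} — 4.
Only in c10's history (behind): {} — 0.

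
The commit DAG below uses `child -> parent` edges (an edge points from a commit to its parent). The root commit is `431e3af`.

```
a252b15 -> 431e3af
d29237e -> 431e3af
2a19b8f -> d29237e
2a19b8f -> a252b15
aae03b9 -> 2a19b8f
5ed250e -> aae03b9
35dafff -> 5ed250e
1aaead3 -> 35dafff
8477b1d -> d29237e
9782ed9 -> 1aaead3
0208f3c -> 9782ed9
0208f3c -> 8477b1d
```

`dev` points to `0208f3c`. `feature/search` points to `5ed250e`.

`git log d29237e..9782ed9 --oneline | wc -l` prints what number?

7

Reachable from 9782ed9: {1aaead3, 2a19b8f, 35dafff, 431e3af, 5ed250e, 9782ed9, a252b15, aae03b9, d29237e}.
Reachable from d29237e: {431e3af, d29237e}.
In 9782ed9's history but not d29237e's: {1aaead3, 2a19b8f, 35dafff, 5ed250e, 9782ed9, a252b15, aae03b9} — 7 commits.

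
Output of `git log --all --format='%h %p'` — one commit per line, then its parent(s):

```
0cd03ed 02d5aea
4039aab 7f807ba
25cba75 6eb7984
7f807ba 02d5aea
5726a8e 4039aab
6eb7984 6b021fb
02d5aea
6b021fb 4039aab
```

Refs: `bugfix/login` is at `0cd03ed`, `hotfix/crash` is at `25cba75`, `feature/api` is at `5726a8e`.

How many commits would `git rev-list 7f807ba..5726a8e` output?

2

Reachable from 5726a8e: {02d5aea, 4039aab, 5726a8e, 7f807ba}.
Reachable from 7f807ba: {02d5aea, 7f807ba}.
In 5726a8e's history but not 7f807ba's: {4039aab, 5726a8e} — 2 commits.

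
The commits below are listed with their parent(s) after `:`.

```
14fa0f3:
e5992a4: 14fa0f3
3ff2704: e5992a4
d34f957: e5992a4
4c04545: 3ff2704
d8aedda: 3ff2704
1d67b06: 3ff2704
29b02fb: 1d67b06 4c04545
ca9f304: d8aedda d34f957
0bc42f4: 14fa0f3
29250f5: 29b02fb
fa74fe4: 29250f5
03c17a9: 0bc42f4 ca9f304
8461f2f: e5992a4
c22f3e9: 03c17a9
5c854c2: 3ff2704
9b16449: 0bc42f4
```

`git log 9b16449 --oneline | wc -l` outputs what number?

Walking parent pointers from 9b16449: reachable set = {0bc42f4, 14fa0f3, 9b16449}.
That is 3 commits.

3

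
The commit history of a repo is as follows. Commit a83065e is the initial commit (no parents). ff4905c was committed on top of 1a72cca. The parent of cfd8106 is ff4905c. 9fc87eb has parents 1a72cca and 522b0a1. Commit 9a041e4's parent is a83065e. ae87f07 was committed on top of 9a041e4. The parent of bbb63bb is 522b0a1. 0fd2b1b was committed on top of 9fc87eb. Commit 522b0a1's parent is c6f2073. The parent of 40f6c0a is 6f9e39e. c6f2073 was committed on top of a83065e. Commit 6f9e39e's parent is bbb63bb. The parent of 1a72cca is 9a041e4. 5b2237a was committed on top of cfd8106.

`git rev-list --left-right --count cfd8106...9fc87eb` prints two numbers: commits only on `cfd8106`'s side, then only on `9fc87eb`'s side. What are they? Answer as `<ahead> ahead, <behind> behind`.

Reachable from cfd8106: {1a72cca, 9a041e4, a83065e, cfd8106, ff4905c}.
Reachable from 9fc87eb: {1a72cca, 522b0a1, 9a041e4, 9fc87eb, a83065e, c6f2073}.
Only in cfd8106's history (ahead): {cfd8106, ff4905c} — 2.
Only in 9fc87eb's history (behind): {522b0a1, 9fc87eb, c6f2073} — 3.

2 ahead, 3 behind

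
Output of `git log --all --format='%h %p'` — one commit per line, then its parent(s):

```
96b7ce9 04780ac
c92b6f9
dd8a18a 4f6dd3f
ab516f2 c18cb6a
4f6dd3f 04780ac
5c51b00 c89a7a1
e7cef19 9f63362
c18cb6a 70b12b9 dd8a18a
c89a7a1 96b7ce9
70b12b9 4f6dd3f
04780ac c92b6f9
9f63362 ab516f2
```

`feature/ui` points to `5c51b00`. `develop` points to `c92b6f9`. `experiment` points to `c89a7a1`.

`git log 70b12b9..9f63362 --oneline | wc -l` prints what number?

Reachable from 9f63362: {04780ac, 4f6dd3f, 70b12b9, 9f63362, ab516f2, c18cb6a, c92b6f9, dd8a18a}.
Reachable from 70b12b9: {04780ac, 4f6dd3f, 70b12b9, c92b6f9}.
In 9f63362's history but not 70b12b9's: {9f63362, ab516f2, c18cb6a, dd8a18a} — 4 commits.

4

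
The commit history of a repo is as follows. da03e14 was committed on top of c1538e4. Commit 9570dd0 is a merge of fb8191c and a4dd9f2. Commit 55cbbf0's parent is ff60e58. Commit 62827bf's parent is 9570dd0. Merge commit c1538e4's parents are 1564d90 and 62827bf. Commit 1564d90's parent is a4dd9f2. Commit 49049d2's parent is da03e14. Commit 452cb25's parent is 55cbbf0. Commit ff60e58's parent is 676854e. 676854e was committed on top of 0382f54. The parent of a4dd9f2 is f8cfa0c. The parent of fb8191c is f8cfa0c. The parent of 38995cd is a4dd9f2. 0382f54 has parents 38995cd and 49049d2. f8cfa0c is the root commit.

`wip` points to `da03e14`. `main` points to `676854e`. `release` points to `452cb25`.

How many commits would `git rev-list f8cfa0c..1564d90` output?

Reachable from 1564d90: {1564d90, a4dd9f2, f8cfa0c}.
Reachable from f8cfa0c: {f8cfa0c}.
In 1564d90's history but not f8cfa0c's: {1564d90, a4dd9f2} — 2 commits.

2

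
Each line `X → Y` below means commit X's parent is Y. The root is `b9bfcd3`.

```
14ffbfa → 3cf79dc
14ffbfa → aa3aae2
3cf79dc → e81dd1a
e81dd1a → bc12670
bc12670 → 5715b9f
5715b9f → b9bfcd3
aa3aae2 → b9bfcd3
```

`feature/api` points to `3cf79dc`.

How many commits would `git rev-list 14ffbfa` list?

Walking parent pointers from 14ffbfa: reachable set = {14ffbfa, 3cf79dc, 5715b9f, aa3aae2, b9bfcd3, bc12670, e81dd1a}.
That is 7 commits.

7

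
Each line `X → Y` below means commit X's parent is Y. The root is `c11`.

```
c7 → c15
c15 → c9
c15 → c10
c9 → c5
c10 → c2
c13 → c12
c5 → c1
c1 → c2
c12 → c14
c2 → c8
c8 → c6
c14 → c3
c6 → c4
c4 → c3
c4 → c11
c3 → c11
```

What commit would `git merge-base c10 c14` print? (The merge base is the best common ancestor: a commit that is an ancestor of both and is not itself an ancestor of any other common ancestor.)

c3

Ancestors of c10: {c10, c11, c2, c3, c4, c6, c8}.
Ancestors of c14: {c11, c14, c3}.
Common ancestors: {c11, c3}.
Among these, c3 is not an ancestor of any other common ancestor — it is the merge base.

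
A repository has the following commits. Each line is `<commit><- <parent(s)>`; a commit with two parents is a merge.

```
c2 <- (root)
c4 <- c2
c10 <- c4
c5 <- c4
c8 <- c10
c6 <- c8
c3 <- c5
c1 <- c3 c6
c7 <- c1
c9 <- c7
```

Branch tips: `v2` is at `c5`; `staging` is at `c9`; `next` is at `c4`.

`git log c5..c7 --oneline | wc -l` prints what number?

6

Reachable from c7: {c1, c10, c2, c3, c4, c5, c6, c7, c8}.
Reachable from c5: {c2, c4, c5}.
In c7's history but not c5's: {c1, c10, c3, c6, c7, c8} — 6 commits.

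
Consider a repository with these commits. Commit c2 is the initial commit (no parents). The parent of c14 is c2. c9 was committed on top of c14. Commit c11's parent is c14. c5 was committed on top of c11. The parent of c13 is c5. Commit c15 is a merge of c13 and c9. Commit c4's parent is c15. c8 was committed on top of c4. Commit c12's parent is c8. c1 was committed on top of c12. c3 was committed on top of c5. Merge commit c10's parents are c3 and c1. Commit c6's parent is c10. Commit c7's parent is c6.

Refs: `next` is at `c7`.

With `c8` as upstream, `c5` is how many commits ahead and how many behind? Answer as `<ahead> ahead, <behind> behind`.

0 ahead, 5 behind

Reachable from c5: {c11, c14, c2, c5}.
Reachable from c8: {c11, c13, c14, c15, c2, c4, c5, c8, c9}.
Only in c5's history (ahead): {} — 0.
Only in c8's history (behind): {c13, c15, c4, c8, c9} — 5.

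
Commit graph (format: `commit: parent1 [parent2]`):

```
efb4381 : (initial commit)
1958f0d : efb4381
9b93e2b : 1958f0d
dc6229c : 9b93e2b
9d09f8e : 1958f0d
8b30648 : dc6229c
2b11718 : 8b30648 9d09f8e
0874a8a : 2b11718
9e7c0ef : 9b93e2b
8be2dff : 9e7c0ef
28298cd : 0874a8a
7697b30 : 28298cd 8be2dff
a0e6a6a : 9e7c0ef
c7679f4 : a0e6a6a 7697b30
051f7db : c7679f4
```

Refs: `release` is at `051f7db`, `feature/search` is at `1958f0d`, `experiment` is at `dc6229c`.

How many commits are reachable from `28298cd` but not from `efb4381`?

Reachable from 28298cd: {0874a8a, 1958f0d, 28298cd, 2b11718, 8b30648, 9b93e2b, 9d09f8e, dc6229c, efb4381}.
Reachable from efb4381: {efb4381}.
In 28298cd's history but not efb4381's: {0874a8a, 1958f0d, 28298cd, 2b11718, 8b30648, 9b93e2b, 9d09f8e, dc6229c} — 8 commits.

8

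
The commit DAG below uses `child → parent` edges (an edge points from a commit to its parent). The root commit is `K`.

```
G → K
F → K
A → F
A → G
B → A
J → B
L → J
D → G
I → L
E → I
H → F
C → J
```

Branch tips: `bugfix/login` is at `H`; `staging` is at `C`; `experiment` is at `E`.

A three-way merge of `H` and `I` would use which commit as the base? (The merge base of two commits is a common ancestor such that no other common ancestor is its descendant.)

Ancestors of H: {F, H, K}.
Ancestors of I: {A, B, F, G, I, J, K, L}.
Common ancestors: {F, K}.
Among these, F is not an ancestor of any other common ancestor — it is the merge base.

F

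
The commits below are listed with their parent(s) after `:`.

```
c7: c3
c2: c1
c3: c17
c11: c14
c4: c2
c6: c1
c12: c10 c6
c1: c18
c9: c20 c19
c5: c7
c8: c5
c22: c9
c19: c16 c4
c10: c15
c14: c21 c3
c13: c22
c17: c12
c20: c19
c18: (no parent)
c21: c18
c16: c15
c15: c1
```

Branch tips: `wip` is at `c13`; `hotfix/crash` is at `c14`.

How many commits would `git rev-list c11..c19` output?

Reachable from c19: {c1, c15, c16, c18, c19, c2, c4}.
Reachable from c11: {c1, c10, c11, c12, c14, c15, c17, c18, c21, c3, c6}.
In c19's history but not c11's: {c16, c19, c2, c4} — 4 commits.

4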